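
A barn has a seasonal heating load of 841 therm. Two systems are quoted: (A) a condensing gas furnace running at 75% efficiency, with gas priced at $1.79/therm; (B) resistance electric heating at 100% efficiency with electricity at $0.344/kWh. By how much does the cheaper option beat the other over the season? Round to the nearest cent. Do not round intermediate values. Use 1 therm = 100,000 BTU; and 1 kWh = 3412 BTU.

$6471.83

Heat load = 841 therm × 100,000 = 84,100,000 BTU
Gas: input = 84,100,000 / 0.75 = 112,133,333 BTU = 1,121 therm → 1,121 × $1.79 = $2,007.19
Electric: 84,100,000 BTU / 3412 = 24,650 kWh → × $0.344 = $8,479.02
Difference = |$2,007.19 − $8,479.02| = $6,471.83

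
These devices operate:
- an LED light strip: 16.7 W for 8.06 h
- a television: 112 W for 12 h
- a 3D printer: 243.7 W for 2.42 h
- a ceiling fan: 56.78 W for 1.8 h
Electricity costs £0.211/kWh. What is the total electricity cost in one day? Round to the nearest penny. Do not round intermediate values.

£0.46

LED light strip: 16.7 W × 8.06 h = 135 Wh = 0.1346 kWh
television: 112 W × 12 h = 1,344 Wh = 1.344 kWh
3D printer: 243.7 W × 2.42 h = 590 Wh = 0.5898 kWh
ceiling fan: 56.78 W × 1.8 h = 102 Wh = 0.1022 kWh
Total energy = 0.1346 + 1.344 + 0.5898 + 0.1022 = 2.171 kWh
Cost = 2.171 kWh × £0.211 = £0.46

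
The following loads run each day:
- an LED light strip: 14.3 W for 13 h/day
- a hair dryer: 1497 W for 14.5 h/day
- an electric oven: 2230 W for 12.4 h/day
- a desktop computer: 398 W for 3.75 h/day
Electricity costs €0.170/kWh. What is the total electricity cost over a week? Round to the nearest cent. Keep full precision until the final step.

€60.73

LED light strip: 14.3 W × 13 h × 7 d = 1,301 Wh = 1.301 kWh
hair dryer: 1497 W × 14.5 h × 7 d = 151,946 Wh = 151.9 kWh
electric oven: 2230 W × 12.4 h × 7 d = 193,564 Wh = 193.6 kWh
desktop computer: 398 W × 3.75 h × 7 d = 10,448 Wh = 10.45 kWh
Total energy = 1.301 + 151.9 + 193.6 + 10.45 = 357.3 kWh
Cost = 357.3 kWh × €0.170 = €60.73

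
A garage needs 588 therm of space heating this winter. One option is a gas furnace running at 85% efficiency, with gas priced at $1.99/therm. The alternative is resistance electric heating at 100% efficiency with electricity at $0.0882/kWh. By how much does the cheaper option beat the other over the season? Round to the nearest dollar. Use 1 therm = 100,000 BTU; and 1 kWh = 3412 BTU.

Heat load = 588 therm × 100,000 = 58,800,000 BTU
Gas: input = 58,800,000 / 0.85 = 69,176,471 BTU = 691.8 therm → 691.8 × $1.99 = $1,376.61
Electric: 58,800,000 BTU / 3412 = 17,230 kWh → × $0.0882 = $1,519.98
Difference = |$1,376.61 − $1,519.98| = $143.36 ≈ $143

$143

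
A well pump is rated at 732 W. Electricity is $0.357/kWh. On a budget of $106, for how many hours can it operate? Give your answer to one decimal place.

Energy budget = $106 / $0.357 per kWh = 296.9 kWh = 296,919 Wh
Runtime = 296,919 Wh / 732 W = 405.6 h

405.6 h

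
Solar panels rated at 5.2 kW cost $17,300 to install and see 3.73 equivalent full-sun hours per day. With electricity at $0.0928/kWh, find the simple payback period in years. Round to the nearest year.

26 years

Daily generation = 5.2 kW × 3.73 h = 19.4 kWh
Annual generation = 19.4 × 365 = 7079.5 kWh
Annual savings = 7079.5 × $0.0928 = $656.98
Payback = $17,300 / $656.98 = 26.3 years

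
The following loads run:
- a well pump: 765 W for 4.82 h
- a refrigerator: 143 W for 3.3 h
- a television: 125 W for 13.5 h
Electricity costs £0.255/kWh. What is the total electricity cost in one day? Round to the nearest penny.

well pump: 765 W × 4.82 h = 3,687 Wh = 3.687 kWh
refrigerator: 143 W × 3.3 h = 472 Wh = 0.4719 kWh
television: 125 W × 13.5 h = 1,688 Wh = 1.688 kWh
Total energy = 3.687 + 0.4719 + 1.688 = 5.847 kWh
Cost = 5.847 kWh × £0.255 = £1.49

£1.49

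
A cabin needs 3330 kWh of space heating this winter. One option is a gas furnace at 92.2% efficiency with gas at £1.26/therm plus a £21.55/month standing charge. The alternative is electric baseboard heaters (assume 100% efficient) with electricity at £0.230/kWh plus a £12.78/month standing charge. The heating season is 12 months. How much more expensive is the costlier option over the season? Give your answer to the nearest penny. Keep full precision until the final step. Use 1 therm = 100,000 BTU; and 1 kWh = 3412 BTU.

Heat load = 3330 kWh × 3412 = 11,361,960 BTU
Gas: input = 11,361,960 / 0.922 = 12,323,167 BTU = 123.2 therm → 123.2 × £1.26 = £155.27; + 12 × £21.55 standing = £413.87
Electric: 11,361,960 BTU / 3412 = 3,330 kWh → × £0.230 = £765.90; + 12 × £12.78 standing = £919.26
Difference = |£413.87 − £919.26| = £505.39

£505.39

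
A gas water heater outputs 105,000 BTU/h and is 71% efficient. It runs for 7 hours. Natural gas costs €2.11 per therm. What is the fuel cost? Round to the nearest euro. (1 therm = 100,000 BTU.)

€22

Heat delivered = 105,000 BTU/h × 7 h = 735,000 BTU
Gas input = 735,000 / 0.71 = 1,035,211 BTU
= 1,035,211 / 100,000 = 10.35 therm
Cost = 10.35 × €2.11/therm = €21.84 ≈ €22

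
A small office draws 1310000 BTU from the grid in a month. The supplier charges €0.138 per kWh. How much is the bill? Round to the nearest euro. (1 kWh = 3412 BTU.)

€53

1310000 BTU × (0.00029308 kWh/BTU) = 383.9 kWh
Cost = 383.9 kWh × €0.138/kWh = €52.98 ≈ €53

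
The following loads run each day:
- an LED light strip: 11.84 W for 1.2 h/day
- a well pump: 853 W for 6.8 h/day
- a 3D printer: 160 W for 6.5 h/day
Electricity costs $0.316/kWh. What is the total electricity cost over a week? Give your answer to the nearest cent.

$15.16

LED light strip: 11.84 W × 1.2 h × 7 d = 99 Wh = 0.09946 kWh
well pump: 853 W × 6.8 h × 7 d = 40,603 Wh = 40.6 kWh
3D printer: 160 W × 6.5 h × 7 d = 7,280 Wh = 7.28 kWh
Total energy = 0.09946 + 40.6 + 7.28 = 47.98 kWh
Cost = 47.98 kWh × $0.316 = $15.16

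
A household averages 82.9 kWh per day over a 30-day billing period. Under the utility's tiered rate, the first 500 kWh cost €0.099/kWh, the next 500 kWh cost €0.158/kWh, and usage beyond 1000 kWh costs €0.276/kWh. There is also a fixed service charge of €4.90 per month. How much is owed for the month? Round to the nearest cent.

Usage = 82.9 kWh/day × 30 days = 2487 kWh
First 500 kWh × €0.099 = €49.50
Next 500 kWh × €0.158 = €79.00
Remaining 1487 kWh × €0.276 = €410.41
Energy charge = €538.91; + service €4.90 = €543.81

€543.81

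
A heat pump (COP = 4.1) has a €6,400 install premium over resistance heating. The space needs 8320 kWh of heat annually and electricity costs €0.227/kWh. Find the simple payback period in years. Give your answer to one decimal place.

Resistance: 8320 kWh × €0.227 = €1,888.64/yr
Heat pump: 8320 / 4.1 = 2029 kWh in → × €0.227 = €460.64/yr
Annual savings = €1,428.00
Payback = €6,400 / €1,428.00 = 4.48 years

4.5 years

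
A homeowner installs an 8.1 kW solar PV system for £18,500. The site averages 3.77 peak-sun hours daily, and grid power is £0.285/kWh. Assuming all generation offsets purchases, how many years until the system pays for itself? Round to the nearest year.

Daily generation = 8.1 kW × 3.77 h = 30.54 kWh
Annual generation = 30.54 × 365 = 11146 kWh
Annual savings = 11146 × £0.285 = £3,176.61
Payback = £18,500 / £3,176.61 = 5.82 years

6 years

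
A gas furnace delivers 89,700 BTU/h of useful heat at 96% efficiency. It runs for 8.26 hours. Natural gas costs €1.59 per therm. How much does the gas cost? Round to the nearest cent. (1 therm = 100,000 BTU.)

Heat delivered = 89,700 BTU/h × 8.26 h = 740,922 BTU
Gas input = 740,922 / 0.96 = 771,794 BTU
= 771,794 / 100,000 = 7.718 therm
Cost = 7.718 × €1.59/therm = €12.27

€12.27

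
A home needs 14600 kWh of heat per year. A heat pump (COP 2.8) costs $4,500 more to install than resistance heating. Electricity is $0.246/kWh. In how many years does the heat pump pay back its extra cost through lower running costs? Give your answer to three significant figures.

Resistance: 14600 kWh × $0.246 = $3,591.60/yr
Heat pump: 14600 / 2.8 = 5214 kWh in → × $0.246 = $1,282.71/yr
Annual savings = $2,308.89
Payback = $4,500 / $2,308.89 = 1.95 years

1.95 years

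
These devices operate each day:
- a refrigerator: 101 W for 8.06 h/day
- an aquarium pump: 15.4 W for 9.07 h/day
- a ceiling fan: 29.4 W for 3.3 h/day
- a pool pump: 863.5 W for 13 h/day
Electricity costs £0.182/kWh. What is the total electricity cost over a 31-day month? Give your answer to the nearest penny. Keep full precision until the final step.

£69.26

refrigerator: 101 W × 8.06 h × 31 d = 25,236 Wh = 25.24 kWh
aquarium pump: 15.4 W × 9.07 h × 31 d = 4,330 Wh = 4.33 kWh
ceiling fan: 29.4 W × 3.3 h × 31 d = 3,008 Wh = 3.008 kWh
pool pump: 863.5 W × 13 h × 31 d = 347,990 Wh = 348 kWh
Total energy = 25.24 + 4.33 + 3.008 + 348 = 380.6 kWh
Cost = 380.6 kWh × £0.182 = £69.26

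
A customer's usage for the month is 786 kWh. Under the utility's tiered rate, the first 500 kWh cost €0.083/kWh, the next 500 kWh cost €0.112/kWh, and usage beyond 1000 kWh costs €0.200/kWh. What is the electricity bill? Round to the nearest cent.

€73.53

First 500 kWh × €0.083 = €41.50
Next 286 kWh × €0.112 = €32.03
Remaining tier: 0 kWh (not reached)
Total = €73.53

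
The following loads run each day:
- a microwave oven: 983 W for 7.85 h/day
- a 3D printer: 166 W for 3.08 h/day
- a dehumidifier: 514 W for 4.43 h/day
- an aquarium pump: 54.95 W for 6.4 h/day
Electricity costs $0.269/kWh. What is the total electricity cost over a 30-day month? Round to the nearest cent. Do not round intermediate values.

$87.61

microwave oven: 983 W × 7.85 h × 30 d = 231,496 Wh = 231.5 kWh
3D printer: 166 W × 3.08 h × 30 d = 15,338 Wh = 15.34 kWh
dehumidifier: 514 W × 4.43 h × 30 d = 68,311 Wh = 68.31 kWh
aquarium pump: 54.95 W × 6.4 h × 30 d = 10,550 Wh = 10.55 kWh
Total energy = 231.5 + 15.34 + 68.31 + 10.55 = 325.7 kWh
Cost = 325.7 kWh × $0.269 = $87.61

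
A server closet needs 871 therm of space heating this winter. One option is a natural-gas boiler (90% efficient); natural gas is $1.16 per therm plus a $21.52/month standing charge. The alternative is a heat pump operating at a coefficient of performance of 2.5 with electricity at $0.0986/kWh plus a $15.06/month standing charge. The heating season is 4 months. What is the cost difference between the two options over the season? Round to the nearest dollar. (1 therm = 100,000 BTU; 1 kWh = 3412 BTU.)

Heat load = 871 therm × 100,000 = 87,100,000 BTU
Gas: input = 87,100,000 / 0.90 = 96,777,778 BTU = 967.8 therm → 967.8 × $1.16 = $1,122.62; + 4 × $21.52 standing = $1,208.70
Heat pump: 87,100,000 BTU / 3412 = 25,530 kWh heat; / 2.5 = 10,210 kWh in → × $0.0986 = $1,006.81; + 4 × $15.06 standing = $1,067.05
Difference = |$1,208.70 − $1,067.05| = $141.66 ≈ $142

$142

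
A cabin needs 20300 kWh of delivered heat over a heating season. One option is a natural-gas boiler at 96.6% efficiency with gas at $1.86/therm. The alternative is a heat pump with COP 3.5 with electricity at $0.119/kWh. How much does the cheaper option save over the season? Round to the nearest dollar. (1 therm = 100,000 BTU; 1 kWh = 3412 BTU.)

Heat load = 20300 kWh × 3412 = 69,263,600 BTU
Gas: input = 69,263,600 / 0.966 = 71,701,449 BTU = 717 therm → 717 × $1.86 = $1,333.65
Heat pump: 69,263,600 BTU / 3412 = 20,300 kWh heat; / 3.5 = 5,800 kWh in → × $0.119 = $690.20
Difference = |$1,333.65 − $690.20| = $643.45 ≈ $643

$643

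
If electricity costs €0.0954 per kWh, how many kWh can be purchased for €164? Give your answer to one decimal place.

€164 / €0.0954 per kWh = 1,719 kWh

1719.1 kWh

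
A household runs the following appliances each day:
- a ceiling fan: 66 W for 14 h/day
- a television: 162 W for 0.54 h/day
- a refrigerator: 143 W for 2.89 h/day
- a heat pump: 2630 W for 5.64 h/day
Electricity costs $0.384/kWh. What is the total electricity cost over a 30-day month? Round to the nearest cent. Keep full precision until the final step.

ceiling fan: 66 W × 14 h × 30 d = 27,720 Wh = 27.72 kWh
television: 162 W × 0.54 h × 30 d = 2,624 Wh = 2.624 kWh
refrigerator: 143 W × 2.89 h × 30 d = 12,398 Wh = 12.4 kWh
heat pump: 2630 W × 5.64 h × 30 d = 444,996 Wh = 445 kWh
Total energy = 27.72 + 2.624 + 12.4 + 445 = 487.7 kWh
Cost = 487.7 kWh × $0.384 = $187.29

$187.29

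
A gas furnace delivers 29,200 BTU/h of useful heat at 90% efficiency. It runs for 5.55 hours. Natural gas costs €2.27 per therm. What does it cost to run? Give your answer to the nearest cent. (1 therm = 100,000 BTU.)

€4.09

Heat delivered = 29,200 BTU/h × 5.55 h = 162,060 BTU
Gas input = 162,060 / 0.90 = 180,067 BTU
= 180,067 / 100,000 = 1.801 therm
Cost = 1.801 × €2.27/therm = €4.09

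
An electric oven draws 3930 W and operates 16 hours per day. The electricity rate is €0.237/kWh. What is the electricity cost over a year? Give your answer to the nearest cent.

€5439.43

Energy = 3930 W × 16 h/day × 365 days = 22,951,200 Wh = 22,950 kWh
Cost = 22,950 kWh × €0.237/kWh = €5,439.43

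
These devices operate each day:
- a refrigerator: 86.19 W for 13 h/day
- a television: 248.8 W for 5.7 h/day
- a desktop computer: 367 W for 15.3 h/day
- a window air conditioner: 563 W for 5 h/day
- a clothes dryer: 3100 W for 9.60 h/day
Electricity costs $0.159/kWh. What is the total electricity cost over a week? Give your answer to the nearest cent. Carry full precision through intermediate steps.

refrigerator: 86.19 W × 13 h × 7 d = 7,843 Wh = 7.843 kWh
television: 248.8 W × 5.7 h × 7 d = 9,927 Wh = 9.927 kWh
desktop computer: 367 W × 15.3 h × 7 d = 39,306 Wh = 39.31 kWh
window air conditioner: 563 W × 5 h × 7 d = 19,705 Wh = 19.7 kWh
clothes dryer: 3100 W × 9.60 h × 7 d = 208,320 Wh = 208.3 kWh
Total energy = 7.843 + 9.927 + 39.31 + 19.7 + 208.3 = 285.1 kWh
Cost = 285.1 kWh × $0.159 = $45.33

$45.33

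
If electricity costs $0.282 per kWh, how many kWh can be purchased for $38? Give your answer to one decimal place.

$38 / $0.282 per kWh = 134.8 kWh

134.8 kWh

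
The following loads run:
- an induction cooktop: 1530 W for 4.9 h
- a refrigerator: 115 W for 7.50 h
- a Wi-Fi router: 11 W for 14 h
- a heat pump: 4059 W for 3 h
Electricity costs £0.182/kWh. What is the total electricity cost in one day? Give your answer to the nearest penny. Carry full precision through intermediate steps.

induction cooktop: 1530 W × 4.9 h = 7,497 Wh = 7.497 kWh
refrigerator: 115 W × 7.50 h = 862 Wh = 0.8625 kWh
Wi-Fi router: 11 W × 14 h = 154 Wh = 0.154 kWh
heat pump: 4059 W × 3 h = 12,177 Wh = 12.18 kWh
Total energy = 7.497 + 0.8625 + 0.154 + 12.18 = 20.69 kWh
Cost = 20.69 kWh × £0.182 = £3.77

£3.77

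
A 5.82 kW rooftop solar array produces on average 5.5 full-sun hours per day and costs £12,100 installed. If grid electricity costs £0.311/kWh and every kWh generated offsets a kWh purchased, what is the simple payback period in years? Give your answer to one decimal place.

Daily generation = 5.82 kW × 5.5 h = 32.01 kWh
Annual generation = 32.01 × 365 = 11684 kWh
Annual savings = 11684 × £0.311 = £3,633.62
Payback = £12,100 / £3,633.62 = 3.33 years

3.3 years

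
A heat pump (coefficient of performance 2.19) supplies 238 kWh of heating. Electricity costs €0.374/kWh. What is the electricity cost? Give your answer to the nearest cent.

Electrical input = 238 kWh / 2.19 = 108.7 kWh
Cost = 108.7 × €0.374/kWh = €40.64

€40.64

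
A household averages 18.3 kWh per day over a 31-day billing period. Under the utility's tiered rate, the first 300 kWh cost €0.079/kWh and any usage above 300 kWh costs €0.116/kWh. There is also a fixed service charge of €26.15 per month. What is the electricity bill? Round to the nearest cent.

€80.86

Usage = 18.3 kWh/day × 31 days = 567.3 kWh
First 300 kWh × €0.079 = €23.70
Remaining 267.3 kWh × €0.116 = €31.01
Energy charge = €54.71; + service €26.15 = €80.86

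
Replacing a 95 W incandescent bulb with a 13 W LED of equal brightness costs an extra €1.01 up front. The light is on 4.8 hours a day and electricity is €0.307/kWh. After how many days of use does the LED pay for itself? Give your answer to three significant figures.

8.36 days

Power saved = 95 − 13 = 82 W
Daily energy saved = 82 W × 4.8 h = 393.6 Wh = 0.3936 kWh
Daily savings = 0.3936 × €0.307 = €0.1208
Payback = €1.01 / €0.1208 per day = 8.358 days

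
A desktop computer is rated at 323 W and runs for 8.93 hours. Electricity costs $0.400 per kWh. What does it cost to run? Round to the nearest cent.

Energy = 323 W × 8.93 h = 2,884 Wh = 2.884 kWh
Cost = 2.884 kWh × $0.400/kWh = $1.15

$1.15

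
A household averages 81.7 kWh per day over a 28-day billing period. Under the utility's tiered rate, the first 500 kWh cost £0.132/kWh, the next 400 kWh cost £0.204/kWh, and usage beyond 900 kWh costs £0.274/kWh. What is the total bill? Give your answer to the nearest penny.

Usage = 81.7 kWh/day × 28 days = 2287.6 kWh
First 500 kWh × £0.132 = £66.00
Next 400 kWh × £0.204 = £81.60
Remaining 1387.6 kWh × £0.274 = £380.20
Total = £527.80

£527.80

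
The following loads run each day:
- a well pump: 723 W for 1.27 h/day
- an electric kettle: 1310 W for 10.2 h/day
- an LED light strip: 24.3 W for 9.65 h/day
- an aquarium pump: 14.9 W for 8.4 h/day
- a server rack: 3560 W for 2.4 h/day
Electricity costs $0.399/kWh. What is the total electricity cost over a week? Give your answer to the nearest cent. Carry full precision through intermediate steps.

well pump: 723 W × 1.27 h × 7 d = 6,427 Wh = 6.427 kWh
electric kettle: 1310 W × 10.2 h × 7 d = 93,534 Wh = 93.53 kWh
LED light strip: 24.3 W × 9.65 h × 7 d = 1,641 Wh = 1.641 kWh
aquarium pump: 14.9 W × 8.4 h × 7 d = 876 Wh = 0.8761 kWh
server rack: 3560 W × 2.4 h × 7 d = 59,808 Wh = 59.81 kWh
Total energy = 6.427 + 93.53 + 1.641 + 0.8761 + 59.81 = 162.3 kWh
Cost = 162.3 kWh × $0.399 = $64.75

$64.75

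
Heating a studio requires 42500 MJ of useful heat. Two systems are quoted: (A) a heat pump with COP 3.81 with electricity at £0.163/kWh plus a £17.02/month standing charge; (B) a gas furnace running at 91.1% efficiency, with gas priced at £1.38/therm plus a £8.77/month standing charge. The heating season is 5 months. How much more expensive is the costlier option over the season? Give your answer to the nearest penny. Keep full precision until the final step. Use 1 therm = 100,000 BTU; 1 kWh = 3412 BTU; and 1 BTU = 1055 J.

£63.87

Heat load = 42500 MJ = 42,500,000,000 J / 1055 = 40,284,360 BTU
Gas: input = 40,284,360 / 0.911 = 44,219,934 BTU = 442.2 therm → 442.2 × £1.38 = £610.24; + 5 × £8.77 standing = £654.09
Heat pump: 40,284,360 BTU / 3412 = 11,810 kWh heat; / 3.81 = 3,099 kWh in → × £0.163 = £505.11; + 5 × £17.02 standing = £590.21
Difference = |£654.09 − £590.21| = £63.87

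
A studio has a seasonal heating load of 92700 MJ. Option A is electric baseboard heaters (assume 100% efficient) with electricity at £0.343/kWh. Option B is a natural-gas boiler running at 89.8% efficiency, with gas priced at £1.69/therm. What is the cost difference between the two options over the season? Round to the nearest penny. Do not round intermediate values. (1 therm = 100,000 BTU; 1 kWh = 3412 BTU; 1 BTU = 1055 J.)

£7179.46

Heat load = 92700 MJ = 92,700,000,000 J / 1055 = 87,867,299 BTU
Gas: input = 87,867,299 / 0.898 = 97,847,771 BTU = 978.5 therm → 978.5 × £1.69 = £1,653.63
Electric: 87,867,299 BTU / 3412 = 25,750 kWh → × £0.343 = £8,833.08
Difference = |£1,653.63 − £8,833.08| = £7,179.46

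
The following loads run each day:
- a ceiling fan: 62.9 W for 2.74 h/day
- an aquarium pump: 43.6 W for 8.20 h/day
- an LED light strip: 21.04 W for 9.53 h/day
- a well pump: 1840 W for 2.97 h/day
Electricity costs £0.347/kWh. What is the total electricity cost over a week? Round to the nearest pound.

ceiling fan: 62.9 W × 2.74 h × 7 d = 1,206 Wh = 1.206 kWh
aquarium pump: 43.6 W × 8.20 h × 7 d = 2,503 Wh = 2.503 kWh
LED light strip: 21.04 W × 9.53 h × 7 d = 1,404 Wh = 1.404 kWh
well pump: 1840 W × 2.97 h × 7 d = 38,254 Wh = 38.25 kWh
Total energy = 1.206 + 2.503 + 1.404 + 38.25 = 43.37 kWh
Cost = 43.37 kWh × £0.347 = £15.05 ≈ £15

£15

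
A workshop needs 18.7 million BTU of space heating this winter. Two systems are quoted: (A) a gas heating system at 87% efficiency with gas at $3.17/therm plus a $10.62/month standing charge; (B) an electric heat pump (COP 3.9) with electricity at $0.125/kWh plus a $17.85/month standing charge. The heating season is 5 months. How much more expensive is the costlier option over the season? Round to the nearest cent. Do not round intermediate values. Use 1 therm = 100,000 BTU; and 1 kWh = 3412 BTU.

$469.56

Heat load = 18.7 × 10⁶ BTU = 18,700,000 BTU
Gas: input = 18,700,000 / 0.87 = 21,494,253 BTU = 214.9 therm → 214.9 × $3.17 = $681.37; + 5 × $10.62 standing = $734.47
Heat pump: 18,700,000 BTU / 3412 = 5,481 kWh heat; / 3.9 = 1,405 kWh in → × $0.125 = $175.66; + 5 × $17.85 standing = $264.91
Difference = |$734.47 − $264.91| = $469.56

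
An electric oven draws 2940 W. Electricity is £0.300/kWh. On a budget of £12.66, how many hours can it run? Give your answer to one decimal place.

14.4 h

Energy budget = £12.66 / £0.300 per kWh = 42.2 kWh = 42,200 Wh
Runtime = 42,200 Wh / 2940 W = 14.35 h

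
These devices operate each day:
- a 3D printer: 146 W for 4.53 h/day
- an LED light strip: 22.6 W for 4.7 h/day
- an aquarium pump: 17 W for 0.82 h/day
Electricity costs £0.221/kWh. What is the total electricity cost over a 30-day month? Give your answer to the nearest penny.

3D printer: 146 W × 4.53 h × 30 d = 19,841 Wh = 19.84 kWh
LED light strip: 22.6 W × 4.7 h × 30 d = 3,187 Wh = 3.187 kWh
aquarium pump: 17 W × 0.82 h × 30 d = 418 Wh = 0.4182 kWh
Total energy = 19.84 + 3.187 + 0.4182 = 23.45 kWh
Cost = 23.45 kWh × £0.221 = £5.18

£5.18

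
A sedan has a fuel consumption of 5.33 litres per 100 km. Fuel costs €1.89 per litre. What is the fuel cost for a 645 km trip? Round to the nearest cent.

Fuel = 5.33 L/100 km × 645 km / 100 = 34.38 L
Cost = 34.38 L × €1.89/L = €64.98

€64.98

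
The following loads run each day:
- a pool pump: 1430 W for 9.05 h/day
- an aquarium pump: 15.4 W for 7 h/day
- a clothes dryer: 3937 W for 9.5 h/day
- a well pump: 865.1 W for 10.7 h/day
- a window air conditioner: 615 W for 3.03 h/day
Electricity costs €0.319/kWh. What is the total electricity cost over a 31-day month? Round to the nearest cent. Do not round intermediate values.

pool pump: 1430 W × 9.05 h × 31 d = 401,187 Wh = 401.2 kWh
aquarium pump: 15.4 W × 7 h × 31 d = 3,342 Wh = 3.342 kWh
clothes dryer: 3937 W × 9.5 h × 31 d = 1,159,446 Wh = 1,159 kWh
well pump: 865.1 W × 10.7 h × 31 d = 286,954 Wh = 287 kWh
window air conditioner: 615 W × 3.03 h × 31 d = 57,767 Wh = 57.77 kWh
Total energy = 401.2 + 3.342 + 1,159 + 287 + 57.77 = 1,909 kWh
Cost = 1,909 kWh × €0.319 = €608.87

€608.87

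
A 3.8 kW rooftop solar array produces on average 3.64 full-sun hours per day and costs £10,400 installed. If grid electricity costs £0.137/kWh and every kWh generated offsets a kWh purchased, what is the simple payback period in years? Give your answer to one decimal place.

Daily generation = 3.8 kW × 3.64 h = 13.83 kWh
Annual generation = 13.83 × 365 = 5048.7 kWh
Annual savings = 5048.7 × £0.137 = £691.67
Payback = £10,400 / £691.67 = 15 years

15.0 years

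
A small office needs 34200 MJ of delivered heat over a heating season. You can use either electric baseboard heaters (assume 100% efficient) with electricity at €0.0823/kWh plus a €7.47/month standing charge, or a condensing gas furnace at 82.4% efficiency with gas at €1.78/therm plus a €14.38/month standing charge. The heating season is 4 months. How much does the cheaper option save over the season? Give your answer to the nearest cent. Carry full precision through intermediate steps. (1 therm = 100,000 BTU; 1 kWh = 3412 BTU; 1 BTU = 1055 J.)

Heat load = 34200 MJ = 34,200,000,000 J / 1055 = 32,417,062 BTU
Gas: input = 32,417,062 / 0.824 = 39,341,094 BTU = 393.4 therm → 393.4 × €1.78 = €700.27; + 4 × €14.38 standing = €757.79
Electric: 32,417,062 BTU / 3412 = 9,501 kWh → × €0.0823 = €781.92; + 4 × €7.47 standing = €811.80
Difference = |€757.79 − €811.80| = €54.01

€54.01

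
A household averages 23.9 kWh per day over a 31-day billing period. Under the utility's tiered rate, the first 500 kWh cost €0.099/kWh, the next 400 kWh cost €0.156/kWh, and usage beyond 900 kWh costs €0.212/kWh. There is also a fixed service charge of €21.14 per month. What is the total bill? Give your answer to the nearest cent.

€108.22

Usage = 23.9 kWh/day × 31 days = 740.9 kWh
First 500 kWh × €0.099 = €49.50
Next 240.9 kWh × €0.156 = €37.58
Remaining tier: 0 kWh (not reached)
Energy charge = €87.08; + service €21.14 = €108.22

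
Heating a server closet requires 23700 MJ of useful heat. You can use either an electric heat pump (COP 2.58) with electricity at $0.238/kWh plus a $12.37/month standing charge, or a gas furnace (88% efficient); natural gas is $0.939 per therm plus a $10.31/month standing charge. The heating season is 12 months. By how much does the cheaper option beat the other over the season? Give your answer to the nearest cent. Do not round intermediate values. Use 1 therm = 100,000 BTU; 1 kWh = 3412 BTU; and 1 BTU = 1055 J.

$392.37

Heat load = 23700 MJ = 23,700,000,000 J / 1055 = 22,464,455 BTU
Gas: input = 22,464,455 / 0.88 = 25,527,790 BTU = 255.3 therm → 255.3 × $0.939 = $239.71; + 12 × $10.31 standing = $363.43
Heat pump: 22,464,455 BTU / 3412 = 6,584 kWh heat; / 2.58 = 2,552 kWh in → × $0.238 = $607.36; + 12 × $12.37 standing = $755.80
Difference = |$363.43 − $755.80| = $392.37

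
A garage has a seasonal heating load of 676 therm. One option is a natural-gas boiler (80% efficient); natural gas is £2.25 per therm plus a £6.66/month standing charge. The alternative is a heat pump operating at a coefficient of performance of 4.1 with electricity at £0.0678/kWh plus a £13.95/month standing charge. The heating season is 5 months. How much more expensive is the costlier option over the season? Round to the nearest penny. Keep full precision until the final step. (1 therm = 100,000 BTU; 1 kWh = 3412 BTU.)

£1537.17

Heat load = 676 therm × 100,000 = 67,600,000 BTU
Gas: input = 67,600,000 / 0.80 = 84,500,000 BTU = 845 therm → 845 × £2.25 = £1,901.25; + 5 × £6.66 standing = £1,934.55
Heat pump: 67,600,000 BTU / 3412 = 19,810 kWh heat; / 4.1 = 4,832 kWh in → × £0.0678 = £327.63; + 5 × £13.95 standing = £397.38
Difference = |£1,934.55 − £397.38| = £1,537.17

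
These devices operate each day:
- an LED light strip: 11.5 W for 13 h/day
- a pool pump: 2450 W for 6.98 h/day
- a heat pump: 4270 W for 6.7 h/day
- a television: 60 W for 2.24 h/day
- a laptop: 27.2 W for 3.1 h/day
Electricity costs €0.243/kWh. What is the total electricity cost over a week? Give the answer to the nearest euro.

€78

LED light strip: 11.5 W × 13 h × 7 d = 1,046 Wh = 1.046 kWh
pool pump: 2450 W × 6.98 h × 7 d = 119,707 Wh = 119.7 kWh
heat pump: 4270 W × 6.7 h × 7 d = 200,263 Wh = 200.3 kWh
television: 60 W × 2.24 h × 7 d = 941 Wh = 0.9408 kWh
laptop: 27.2 W × 3.1 h × 7 d = 590 Wh = 0.5902 kWh
Total energy = 1.046 + 119.7 + 200.3 + 0.9408 + 0.5902 = 322.5 kWh
Cost = 322.5 kWh × €0.243 = €78.38 ≈ €78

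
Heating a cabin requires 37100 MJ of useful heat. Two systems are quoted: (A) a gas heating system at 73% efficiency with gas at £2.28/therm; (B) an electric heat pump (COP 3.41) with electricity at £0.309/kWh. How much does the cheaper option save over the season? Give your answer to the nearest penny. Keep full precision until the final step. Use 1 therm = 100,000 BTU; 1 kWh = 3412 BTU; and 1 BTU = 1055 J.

£164.40

Heat load = 37100 MJ = 37,100,000,000 J / 1055 = 35,165,877 BTU
Gas: input = 35,165,877 / 0.73 = 48,172,434 BTU = 481.7 therm → 481.7 × £2.28 = £1,098.33
Heat pump: 35,165,877 BTU / 3412 = 10,310 kWh heat; / 3.41 = 3,022 kWh in → × £0.309 = £933.93
Difference = |£1,098.33 − £933.93| = £164.40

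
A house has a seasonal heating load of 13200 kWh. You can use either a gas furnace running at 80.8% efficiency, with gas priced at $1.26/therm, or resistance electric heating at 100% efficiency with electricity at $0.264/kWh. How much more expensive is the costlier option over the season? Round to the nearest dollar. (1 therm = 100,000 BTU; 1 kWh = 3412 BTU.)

Heat load = 13200 kWh × 3412 = 45,038,400 BTU
Gas: input = 45,038,400 / 0.808 = 55,740,594 BTU = 557.4 therm → 557.4 × $1.26 = $702.33
Electric: 45,038,400 BTU / 3412 = 13,200 kWh → × $0.264 = $3,484.80
Difference = |$702.33 − $3,484.80| = $2,782.47 ≈ $2782

$2782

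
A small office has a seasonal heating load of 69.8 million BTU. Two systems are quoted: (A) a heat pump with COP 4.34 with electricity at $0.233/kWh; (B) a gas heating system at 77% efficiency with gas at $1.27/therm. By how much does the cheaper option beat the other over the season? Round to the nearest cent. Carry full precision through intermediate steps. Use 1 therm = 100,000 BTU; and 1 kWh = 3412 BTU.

Heat load = 69.8 × 10⁶ BTU = 69,800,000 BTU
Gas: input = 69,800,000 / 0.77 = 90,649,351 BTU = 906.5 therm → 906.5 × $1.27 = $1,151.25
Heat pump: 69,800,000 BTU / 3412 = 20,460 kWh heat; / 4.34 = 4,714 kWh in → × $0.233 = $1,098.28
Difference = |$1,151.25 − $1,098.28| = $52.97

$52.97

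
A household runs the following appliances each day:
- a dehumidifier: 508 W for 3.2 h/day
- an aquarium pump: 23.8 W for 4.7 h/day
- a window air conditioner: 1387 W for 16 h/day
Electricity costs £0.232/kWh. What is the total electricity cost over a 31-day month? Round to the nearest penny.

£172.10

dehumidifier: 508 W × 3.2 h × 31 d = 50,394 Wh = 50.39 kWh
aquarium pump: 23.8 W × 4.7 h × 31 d = 3,468 Wh = 3.468 kWh
window air conditioner: 1387 W × 16 h × 31 d = 687,952 Wh = 688 kWh
Total energy = 50.39 + 3.468 + 688 = 741.8 kWh
Cost = 741.8 kWh × £0.232 = £172.10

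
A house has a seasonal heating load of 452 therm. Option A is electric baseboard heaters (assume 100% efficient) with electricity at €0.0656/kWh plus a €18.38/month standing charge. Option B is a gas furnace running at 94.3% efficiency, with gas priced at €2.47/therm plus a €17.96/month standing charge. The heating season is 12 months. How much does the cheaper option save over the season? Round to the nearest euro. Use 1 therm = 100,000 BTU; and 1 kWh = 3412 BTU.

Heat load = 452 therm × 100,000 = 45,200,000 BTU
Gas: input = 45,200,000 / 0.943 = 47,932,131 BTU = 479.3 therm → 479.3 × €2.47 = €1,183.92; + 12 × €17.96 standing = €1,399.44
Electric: 45,200,000 BTU / 3412 = 13,250 kWh → × €0.0656 = €869.03; + 12 × €18.38 standing = €1,089.59
Difference = |€1,399.44 − €1,089.59| = €309.86 ≈ €310

€310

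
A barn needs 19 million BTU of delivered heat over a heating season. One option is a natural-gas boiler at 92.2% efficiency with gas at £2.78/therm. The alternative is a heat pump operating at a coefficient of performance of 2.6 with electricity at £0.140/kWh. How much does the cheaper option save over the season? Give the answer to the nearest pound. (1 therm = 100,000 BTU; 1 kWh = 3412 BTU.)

£273

Heat load = 19 × 10⁶ BTU = 19,000,000 BTU
Gas: input = 19,000,000 / 0.922 = 20,607,375 BTU = 206.1 therm → 206.1 × £2.78 = £572.89
Heat pump: 19,000,000 BTU / 3412 = 5,569 kWh heat; / 2.6 = 2,142 kWh in → × £0.140 = £299.85
Difference = |£572.89 − £299.85| = £273.04 ≈ £273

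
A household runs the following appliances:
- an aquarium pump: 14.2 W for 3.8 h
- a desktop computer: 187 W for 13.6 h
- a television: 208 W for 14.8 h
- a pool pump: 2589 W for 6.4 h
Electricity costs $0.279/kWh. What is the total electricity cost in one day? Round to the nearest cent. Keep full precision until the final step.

aquarium pump: 14.2 W × 3.8 h = 54 Wh = 0.05396 kWh
desktop computer: 187 W × 13.6 h = 2,543 Wh = 2.543 kWh
television: 208 W × 14.8 h = 3,078 Wh = 3.078 kWh
pool pump: 2589 W × 6.4 h = 16,570 Wh = 16.57 kWh
Total energy = 0.05396 + 2.543 + 3.078 + 16.57 = 22.25 kWh
Cost = 22.25 kWh × $0.279 = $6.21

$6.21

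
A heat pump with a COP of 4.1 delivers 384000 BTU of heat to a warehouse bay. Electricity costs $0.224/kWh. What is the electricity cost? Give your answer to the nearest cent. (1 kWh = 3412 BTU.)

$6.15

Heat delivered = 384,000 BTU / 3412 = 112.5 kWh
Electrical input = 112.5 kWh / 4.1 = 27.45 kWh
Cost = 27.45 × $0.224/kWh = $6.15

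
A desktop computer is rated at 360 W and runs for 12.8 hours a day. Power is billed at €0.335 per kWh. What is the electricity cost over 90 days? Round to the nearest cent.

€138.93

Energy = 360 W × 12.8 h/day × 90 days = 414,720 Wh = 414.7 kWh
Cost = 414.7 kWh × €0.335/kWh = €138.93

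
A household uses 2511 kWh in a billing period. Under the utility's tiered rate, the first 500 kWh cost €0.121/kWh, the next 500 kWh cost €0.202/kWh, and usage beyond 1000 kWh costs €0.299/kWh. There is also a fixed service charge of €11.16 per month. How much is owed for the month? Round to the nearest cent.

€624.45

First 500 kWh × €0.121 = €60.50
Next 500 kWh × €0.202 = €101.00
Remaining 1511 kWh × €0.299 = €451.79
Energy charge = €613.29; + service €11.16 = €624.45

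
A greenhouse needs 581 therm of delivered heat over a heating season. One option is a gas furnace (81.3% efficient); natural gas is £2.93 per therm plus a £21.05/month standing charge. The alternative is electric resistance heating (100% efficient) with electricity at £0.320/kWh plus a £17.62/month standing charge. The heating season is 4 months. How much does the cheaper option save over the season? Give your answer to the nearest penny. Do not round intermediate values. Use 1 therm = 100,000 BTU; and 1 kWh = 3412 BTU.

£3341.40

Heat load = 581 therm × 100,000 = 58,100,000 BTU
Gas: input = 58,100,000 / 0.813 = 71,463,715 BTU = 714.6 therm → 714.6 × £2.93 = £2,093.89; + 4 × £21.05 standing = £2,178.09
Electric: 58,100,000 BTU / 3412 = 17,030 kWh → × £0.320 = £5,449.00; + 4 × £17.62 standing = £5,519.48
Difference = |£2,178.09 − £5,519.48| = £3,341.40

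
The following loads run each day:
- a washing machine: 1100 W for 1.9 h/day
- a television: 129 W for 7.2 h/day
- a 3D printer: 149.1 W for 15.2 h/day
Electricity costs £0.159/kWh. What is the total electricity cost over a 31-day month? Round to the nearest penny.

washing machine: 1100 W × 1.9 h × 31 d = 64,790 Wh = 64.79 kWh
television: 129 W × 7.2 h × 31 d = 28,793 Wh = 28.79 kWh
3D printer: 149.1 W × 15.2 h × 31 d = 70,256 Wh = 70.26 kWh
Total energy = 64.79 + 28.79 + 70.26 = 163.8 kWh
Cost = 163.8 kWh × £0.159 = £26.05

£26.05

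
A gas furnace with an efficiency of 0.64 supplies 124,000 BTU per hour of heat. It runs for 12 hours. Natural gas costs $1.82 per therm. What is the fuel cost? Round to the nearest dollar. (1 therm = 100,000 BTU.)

$42

Heat delivered = 124,000 BTU/h × 12 h = 1,488,000 BTU
Gas input = 1,488,000 / 0.64 = 2,325,000 BTU
= 2,325,000 / 100,000 = 23.25 therm
Cost = 23.25 × $1.82/therm = $42.32 ≈ $42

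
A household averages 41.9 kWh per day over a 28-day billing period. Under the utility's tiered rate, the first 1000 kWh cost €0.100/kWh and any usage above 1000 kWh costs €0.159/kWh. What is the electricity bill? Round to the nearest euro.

€128

Usage = 41.9 kWh/day × 28 days = 1173.2 kWh
First 1000 kWh × €0.100 = €100.00
Remaining 173.2 kWh × €0.159 = €27.54
Total = €127.54 ≈ €128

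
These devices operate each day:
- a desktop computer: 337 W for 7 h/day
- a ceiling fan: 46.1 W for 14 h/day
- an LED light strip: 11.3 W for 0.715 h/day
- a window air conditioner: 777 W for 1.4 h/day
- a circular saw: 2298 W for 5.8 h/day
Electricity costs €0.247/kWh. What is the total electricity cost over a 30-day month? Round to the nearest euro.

desktop computer: 337 W × 7 h × 30 d = 70,770 Wh = 70.77 kWh
ceiling fan: 46.1 W × 14 h × 30 d = 19,362 Wh = 19.36 kWh
LED light strip: 11.3 W × 0.715 h × 30 d = 242 Wh = 0.2424 kWh
window air conditioner: 777 W × 1.4 h × 30 d = 32,634 Wh = 32.63 kWh
circular saw: 2298 W × 5.8 h × 30 d = 399,852 Wh = 399.9 kWh
Total energy = 70.77 + 19.36 + 0.2424 + 32.63 + 399.9 = 522.9 kWh
Cost = 522.9 kWh × €0.247 = €129.15 ≈ €129

€129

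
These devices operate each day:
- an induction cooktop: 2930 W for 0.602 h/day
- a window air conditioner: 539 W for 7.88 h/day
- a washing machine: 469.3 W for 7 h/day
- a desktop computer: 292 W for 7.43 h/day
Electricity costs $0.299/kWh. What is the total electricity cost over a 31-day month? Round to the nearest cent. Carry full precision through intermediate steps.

$106.28

induction cooktop: 2930 W × 0.602 h × 31 d = 54,680 Wh = 54.68 kWh
window air conditioner: 539 W × 7.88 h × 31 d = 131,667 Wh = 131.7 kWh
washing machine: 469.3 W × 7 h × 31 d = 101,838 Wh = 101.8 kWh
desktop computer: 292 W × 7.43 h × 31 d = 67,256 Wh = 67.26 kWh
Total energy = 54.68 + 131.7 + 101.8 + 67.26 = 355.4 kWh
Cost = 355.4 kWh × $0.299 = $106.28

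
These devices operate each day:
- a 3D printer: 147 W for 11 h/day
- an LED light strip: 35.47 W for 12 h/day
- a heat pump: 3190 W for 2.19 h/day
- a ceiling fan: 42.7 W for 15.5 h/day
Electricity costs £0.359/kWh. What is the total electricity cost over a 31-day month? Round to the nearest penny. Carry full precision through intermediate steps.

£107.85

3D printer: 147 W × 11 h × 31 d = 50,127 Wh = 50.13 kWh
LED light strip: 35.47 W × 12 h × 31 d = 13,195 Wh = 13.19 kWh
heat pump: 3190 W × 2.19 h × 31 d = 216,569 Wh = 216.6 kWh
ceiling fan: 42.7 W × 15.5 h × 31 d = 20,517 Wh = 20.52 kWh
Total energy = 50.13 + 13.19 + 216.6 + 20.52 = 300.4 kWh
Cost = 300.4 kWh × £0.359 = £107.85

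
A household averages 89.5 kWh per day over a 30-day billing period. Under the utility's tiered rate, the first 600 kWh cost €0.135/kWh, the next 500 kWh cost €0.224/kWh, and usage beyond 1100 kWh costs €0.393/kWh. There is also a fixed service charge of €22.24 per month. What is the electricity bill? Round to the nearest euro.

€838

Usage = 89.5 kWh/day × 30 days = 2685 kWh
First 600 kWh × €0.135 = €81.00
Next 500 kWh × €0.224 = €112.00
Remaining 1585 kWh × €0.393 = €622.90
Energy charge = €815.90; + service €22.24 = €838.14 ≈ €838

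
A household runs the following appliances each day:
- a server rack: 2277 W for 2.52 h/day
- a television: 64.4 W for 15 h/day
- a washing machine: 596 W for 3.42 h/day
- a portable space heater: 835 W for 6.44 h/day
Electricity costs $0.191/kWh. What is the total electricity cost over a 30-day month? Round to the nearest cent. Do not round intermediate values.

$80.91

server rack: 2277 W × 2.52 h × 30 d = 172,141 Wh = 172.1 kWh
television: 64.4 W × 15 h × 30 d = 28,980 Wh = 28.98 kWh
washing machine: 596 W × 3.42 h × 30 d = 61,150 Wh = 61.15 kWh
portable space heater: 835 W × 6.44 h × 30 d = 161,322 Wh = 161.3 kWh
Total energy = 172.1 + 28.98 + 61.15 + 161.3 = 423.6 kWh
Cost = 423.6 kWh × $0.191 = $80.91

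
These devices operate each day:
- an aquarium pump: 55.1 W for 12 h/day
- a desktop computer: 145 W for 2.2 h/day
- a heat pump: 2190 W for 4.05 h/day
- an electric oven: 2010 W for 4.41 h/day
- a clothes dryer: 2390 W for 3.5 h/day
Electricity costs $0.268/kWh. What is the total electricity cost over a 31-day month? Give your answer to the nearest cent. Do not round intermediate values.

aquarium pump: 55.1 W × 12 h × 31 d = 20,497 Wh = 20.5 kWh
desktop computer: 145 W × 2.2 h × 31 d = 9,889 Wh = 9.889 kWh
heat pump: 2190 W × 4.05 h × 31 d = 274,954 Wh = 275 kWh
electric oven: 2010 W × 4.41 h × 31 d = 274,787 Wh = 274.8 kWh
clothes dryer: 2390 W × 3.5 h × 31 d = 259,315 Wh = 259.3 kWh
Total energy = 20.5 + 9.889 + 275 + 274.8 + 259.3 = 839.4 kWh
Cost = 839.4 kWh × $0.268 = $224.97

$224.97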